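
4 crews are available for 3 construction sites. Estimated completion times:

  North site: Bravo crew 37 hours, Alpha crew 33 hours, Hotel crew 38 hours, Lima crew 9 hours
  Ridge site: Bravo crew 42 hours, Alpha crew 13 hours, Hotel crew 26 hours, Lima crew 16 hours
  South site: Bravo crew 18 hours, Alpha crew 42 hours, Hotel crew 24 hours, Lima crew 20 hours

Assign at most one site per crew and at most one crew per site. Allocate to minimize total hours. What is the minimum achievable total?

Treat this as an assignment problem: match each crew to one site.
Optimal: Lima crew→North site (9 hours), Alpha crew→Ridge site (13 hours), Bravo crew→South site (18 hours) — total 9+13+18 = 40 hours.
Row-greedy (each crew in turn takes its cheapest remaining site) gives 69 hours, worse by 29.
Swapping Lima crew↔Alpha crew (Lima crew→Ridge site 16 hours, Alpha crew→North site 33 hours) adds 27.

Minimum total: 40 hours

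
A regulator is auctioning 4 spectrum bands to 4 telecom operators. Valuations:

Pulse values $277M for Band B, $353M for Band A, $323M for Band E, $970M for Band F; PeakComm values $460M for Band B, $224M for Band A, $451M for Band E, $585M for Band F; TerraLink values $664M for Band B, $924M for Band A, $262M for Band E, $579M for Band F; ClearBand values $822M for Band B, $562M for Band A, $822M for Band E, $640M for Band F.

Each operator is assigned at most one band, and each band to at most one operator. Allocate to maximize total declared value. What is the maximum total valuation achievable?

Maximum total: $3176M

Optimal: Pulse→Band F ($970M), PeakComm→Band B ($460M), TerraLink→Band A ($924M), ClearBand→Band E ($822M) — total 970+460+924+822 = $3176M.
Swapping Pulse↔ClearBand (Pulse→Band E $323M, ClearBand→Band F $640M) loses 829.
No other one-to-one assignment exceeds $3176M.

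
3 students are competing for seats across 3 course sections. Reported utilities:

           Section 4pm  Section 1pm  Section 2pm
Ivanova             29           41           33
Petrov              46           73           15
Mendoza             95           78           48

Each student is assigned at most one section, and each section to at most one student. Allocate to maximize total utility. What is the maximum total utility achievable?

Max total: 201 points

Treat this as an assignment problem: match each student to one section.
Optimal: Ivanova→Section 2pm (33 points), Petrov→Section 1pm (73 points), Mendoza→Section 4pm (95 points) — total 33+73+95 = 201 points.
Row-greedy (each student in turn takes its best remaining section) gives 135 points, worse by 66.
Next-best assignment: Ivanova→Section 2pm, Petrov→Section 4pm, Mendoza→Section 1pm = 157 points.
Swapping Ivanova↔Mendoza (Ivanova→Section 4pm 29 points, Mendoza→Section 2pm 48 points) loses 51.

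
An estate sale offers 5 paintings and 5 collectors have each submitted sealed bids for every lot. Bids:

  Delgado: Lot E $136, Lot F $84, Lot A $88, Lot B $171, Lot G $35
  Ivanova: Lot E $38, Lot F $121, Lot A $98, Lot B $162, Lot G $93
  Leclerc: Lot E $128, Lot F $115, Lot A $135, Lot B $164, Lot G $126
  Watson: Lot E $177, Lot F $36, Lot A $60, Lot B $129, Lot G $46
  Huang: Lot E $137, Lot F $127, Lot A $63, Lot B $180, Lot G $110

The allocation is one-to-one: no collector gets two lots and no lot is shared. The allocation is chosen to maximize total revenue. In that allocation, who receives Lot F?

Optimal: Delgado→Lot B ($171), Ivanova→Lot F ($121), Leclerc→Lot A ($135), Watson→Lot E ($177), Huang→Lot G ($110) — total 171+121+135+177+110 = $714.
Column-greedy (each lot in turn goes to its best remaining collector) gives $703, worse by 11.
Next-best assignment: Delgado→Lot B, Ivanova→Lot G, Leclerc→Lot A, Watson→Lot E, Huang→Lot F = $703.
Ivanova's own top lot is Lot B ($162), but forcing Ivanova→Lot B and reassigning the rest optimally gives only $680 — worse by 34.

Ivanova receives Lot F.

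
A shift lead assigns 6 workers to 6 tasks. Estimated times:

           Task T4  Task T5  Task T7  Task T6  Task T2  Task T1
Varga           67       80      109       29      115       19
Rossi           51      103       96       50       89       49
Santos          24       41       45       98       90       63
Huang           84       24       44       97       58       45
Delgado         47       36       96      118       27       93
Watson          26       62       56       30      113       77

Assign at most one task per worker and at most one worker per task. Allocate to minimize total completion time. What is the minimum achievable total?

Optimal: Varga→Task T1 (19 min), Rossi→Task T6 (50 min), Santos→Task T7 (45 min), Huang→Task T5 (24 min), Delgado→Task T2 (27 min), Watson→Task T4 (26 min) — total 19+50+45+24+27+26 = 191 min.
Column-greedy (each task in turn goes to its cheapest remaining worker) gives 209 min, worse by 18.

Min total: 191 min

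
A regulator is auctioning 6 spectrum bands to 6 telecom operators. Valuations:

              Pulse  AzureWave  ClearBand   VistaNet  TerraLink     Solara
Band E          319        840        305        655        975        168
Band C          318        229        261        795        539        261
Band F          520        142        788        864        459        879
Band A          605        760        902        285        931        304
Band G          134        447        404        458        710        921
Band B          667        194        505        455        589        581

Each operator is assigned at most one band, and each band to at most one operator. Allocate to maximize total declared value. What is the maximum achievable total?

Maximum total: $4942M

This is a one-to-one assignment (maximum-weight bipartite matching).
Optimal: Pulse→Band B ($667M), AzureWave→Band E ($840M), ClearBand→Band F ($788M), VistaNet→Band C ($795M), TerraLink→Band A ($931M), Solara→Band G ($921M) — total 667+840+788+795+931+921 = $4942M.
Row-greedy (each operator in turn takes its best remaining band) gives $4244M, worse by 698.
Next-best assignment: Pulse→Band B, AzureWave→Band A, ClearBand→Band F, VistaNet→Band C, TerraLink→Band E, Solara→Band G = $4906M.
Swapping Solara↔AzureWave (Solara→Band E $168M, AzureWave→Band G $447M) loses 1146.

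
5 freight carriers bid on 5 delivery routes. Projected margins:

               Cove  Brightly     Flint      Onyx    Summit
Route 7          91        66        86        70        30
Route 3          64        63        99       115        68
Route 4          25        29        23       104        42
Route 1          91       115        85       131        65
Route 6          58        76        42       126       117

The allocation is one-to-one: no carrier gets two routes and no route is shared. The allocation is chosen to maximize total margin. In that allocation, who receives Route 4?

Onyx receives Route 4.

Treat this as an assignment problem: match each carrier to one route.
Optimal: Cove→Route 7 ($91k), Brightly→Route 1 ($115k), Flint→Route 3 ($99k), Onyx→Route 4 ($104k), Summit→Route 6 ($117k) — total 91+115+99+104+117 = $526k.
Row-greedy (each carrier in turn takes its best remaining route) gives $473k, worse by 53.
Next-best assignment: Cove→Route 3, Brightly→Route 1, Flint→Route 7, Onyx→Route 4, Summit→Route 6 = $486k.
Swapping Flint↔Onyx (Flint→Route 4 $23k, Onyx→Route 3 $115k) loses 65.
Onyx's own top route is Route 1 ($131k), but forcing Onyx→Route 1 and reassigning the rest optimally gives only $467k — worse by 59.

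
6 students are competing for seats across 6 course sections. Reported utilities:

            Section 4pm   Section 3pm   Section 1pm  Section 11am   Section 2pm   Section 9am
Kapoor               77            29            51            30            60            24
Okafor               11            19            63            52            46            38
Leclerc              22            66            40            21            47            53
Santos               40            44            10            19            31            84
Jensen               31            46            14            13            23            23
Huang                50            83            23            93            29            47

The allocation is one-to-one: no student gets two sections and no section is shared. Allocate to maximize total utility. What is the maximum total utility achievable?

Optimal: Kapoor→Section 4pm (77 points), Okafor→Section 1pm (63 points), Leclerc→Section 2pm (47 points), Santos→Section 9am (84 points), Jensen→Section 3pm (46 points), Huang→Section 11am (93 points) — total 77+63+47+84+46+93 = 410 points.
Max-entry greedy (repeatedly take the single best remaining cell) gives 406 points, worse by 4.
Every other assignment is strictly worse.

Maximum total: 410 points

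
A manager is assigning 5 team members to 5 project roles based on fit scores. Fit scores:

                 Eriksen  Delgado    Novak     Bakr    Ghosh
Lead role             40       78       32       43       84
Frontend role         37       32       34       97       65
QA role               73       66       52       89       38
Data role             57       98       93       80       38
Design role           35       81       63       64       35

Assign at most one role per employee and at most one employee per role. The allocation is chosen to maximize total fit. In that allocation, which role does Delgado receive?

Delgado receives Design role.

This is a one-to-one assignment (maximum-weight bipartite matching).
Optimal: Eriksen→QA role (73 pts), Delgado→Design role (81 pts), Novak→Data role (93 pts), Bakr→Frontend role (97 pts), Ghosh→Lead role (84 pts) — total 73+81+93+97+84 = 428 pts.
Column-greedy (each role in turn goes to its best remaining employee) gives 415 pts, worse by 13.
Delgado's own top role is Data role (98 pts), but forcing Delgado→Data role and reassigning the rest optimally gives only 415 pts — worse by 13.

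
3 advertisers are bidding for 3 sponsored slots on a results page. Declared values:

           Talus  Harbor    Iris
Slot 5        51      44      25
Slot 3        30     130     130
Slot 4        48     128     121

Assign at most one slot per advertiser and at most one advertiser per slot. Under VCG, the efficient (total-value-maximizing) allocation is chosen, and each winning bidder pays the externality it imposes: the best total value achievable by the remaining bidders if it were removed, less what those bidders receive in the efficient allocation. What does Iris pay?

Efficient allocation: Talus→Slot 5 ($51), Harbor→Slot 4 ($128), Iris→Slot 3 ($130); total welfare W = $309.
Iris receives Slot 3 at value $130, so the others get W − 130 = $179.
Without Iris: best allocation of the remaining 2 bidders over all 3 slots is Talus→Slot 5 ($51), Harbor→Slot 3 ($130), total $181.
VCG payment = (others' best without Iris) − (others' welfare with Iris) = 181 − 179 = $2.

Iris pays $2.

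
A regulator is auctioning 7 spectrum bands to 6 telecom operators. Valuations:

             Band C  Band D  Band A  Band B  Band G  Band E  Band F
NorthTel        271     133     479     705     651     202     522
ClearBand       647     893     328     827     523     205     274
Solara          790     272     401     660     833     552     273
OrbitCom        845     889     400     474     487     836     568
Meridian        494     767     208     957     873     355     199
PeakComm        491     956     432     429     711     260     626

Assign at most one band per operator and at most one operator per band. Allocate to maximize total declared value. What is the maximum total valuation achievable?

Maximum total: $4804M

This is a one-to-one assignment (maximum-weight bipartite matching).
Optimal: NorthTel→Band F ($522M), ClearBand→Band B ($827M), Solara→Band C ($790M), OrbitCom→Band E ($836M), Meridian→Band G ($873M), PeakComm→Band D ($956M) — total 522+827+790+836+873+956 = $4804M.
Row-greedy (each operator in turn takes its best remaining band) gives $4257M, worse by 547.
Next-best assignment: NorthTel→Band A, ClearBand→Band B, Solara→Band C, OrbitCom→Band E, Meridian→Band G, PeakComm→Band D = $4761M.
Swapping PeakComm↔Solara (PeakComm→Band C $491M, Solara→Band D $272M) loses 983.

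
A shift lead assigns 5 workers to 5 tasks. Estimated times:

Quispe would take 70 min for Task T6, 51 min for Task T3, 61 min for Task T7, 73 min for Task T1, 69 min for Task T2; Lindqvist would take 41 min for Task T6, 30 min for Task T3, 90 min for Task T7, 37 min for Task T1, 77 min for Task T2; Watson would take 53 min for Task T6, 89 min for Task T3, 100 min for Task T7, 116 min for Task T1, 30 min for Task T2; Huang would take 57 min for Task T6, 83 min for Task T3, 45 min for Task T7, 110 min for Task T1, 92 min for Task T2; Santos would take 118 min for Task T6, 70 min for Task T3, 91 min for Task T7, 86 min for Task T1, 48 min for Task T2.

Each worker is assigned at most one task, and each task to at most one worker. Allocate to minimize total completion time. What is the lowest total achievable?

This is the linear assignment problem.
Optimal: Quispe→Task T3 (51 min), Lindqvist→Task T1 (37 min), Watson→Task T6 (53 min), Huang→Task T7 (45 min), Santos→Task T2 (48 min) — total 51+37+53+45+48 = 234 min.
Min-entry greedy (repeatedly take the single cheapest remaining cell) gives 261 min, worse by 27.
Next-best assignment: Quispe→Task T1, Lindqvist→Task T3, Watson→Task T6, Huang→Task T7, Santos→Task T2 = 249 min.
Swapping Quispe↔Huang (Quispe→Task T7 61 min, Huang→Task T3 83 min) adds 48.
Checked against all permutations: 234 min is optimal.

Min total: 234 min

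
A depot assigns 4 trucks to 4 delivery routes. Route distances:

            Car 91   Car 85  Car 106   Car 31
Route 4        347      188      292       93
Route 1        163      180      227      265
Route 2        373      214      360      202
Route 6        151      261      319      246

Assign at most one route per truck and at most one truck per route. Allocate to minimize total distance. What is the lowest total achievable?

Minimum total: 685 km

This is a one-to-one assignment (minimum-cost bipartite matching).
Optimal: Car 91→Route 6 (151 km), Car 85→Route 2 (214 km), Car 106→Route 1 (227 km), Car 31→Route 4 (93 km) — total 151+214+227+93 = 685 km.
Column-greedy (each route in turn goes to its cheapest remaining truck) gives 789 km, worse by 104.
Swapping Car 91↔Car 106 (Car 91→Route 1 163 km, Car 106→Route 6 319 km) adds 104.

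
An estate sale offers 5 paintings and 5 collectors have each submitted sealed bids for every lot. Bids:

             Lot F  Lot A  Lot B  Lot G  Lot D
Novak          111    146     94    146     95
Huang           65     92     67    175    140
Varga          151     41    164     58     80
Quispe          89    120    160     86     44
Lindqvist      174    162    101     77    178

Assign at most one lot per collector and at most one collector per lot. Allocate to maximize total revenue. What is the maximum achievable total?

Optimal: Novak→Lot A ($146), Huang→Lot G ($175), Varga→Lot F ($151), Quispe→Lot B ($160), Lindqvist→Lot D ($178) — total 146+175+151+160+178 = $810.
Max-entry greedy (repeatedly take the single best remaining cell) gives $752, worse by 58.
Next-best assignment: Novak→Lot G, Huang→Lot D, Varga→Lot F, Quispe→Lot B, Lindqvist→Lot A = $759.
Checked against all permutations: $810 is optimal.

Maximum total: $810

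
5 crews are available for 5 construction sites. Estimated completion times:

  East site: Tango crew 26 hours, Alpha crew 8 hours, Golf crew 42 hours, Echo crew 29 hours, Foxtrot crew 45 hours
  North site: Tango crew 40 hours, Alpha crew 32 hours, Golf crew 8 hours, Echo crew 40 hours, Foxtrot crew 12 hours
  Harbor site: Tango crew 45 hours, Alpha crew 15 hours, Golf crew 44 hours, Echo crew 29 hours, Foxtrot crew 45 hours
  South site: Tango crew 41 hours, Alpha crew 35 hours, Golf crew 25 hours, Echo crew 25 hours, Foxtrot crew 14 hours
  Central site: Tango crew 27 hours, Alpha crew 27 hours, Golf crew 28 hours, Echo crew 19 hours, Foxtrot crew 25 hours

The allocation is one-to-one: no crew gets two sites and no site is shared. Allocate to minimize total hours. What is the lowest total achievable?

Min total: 82 hours

This is a one-to-one assignment (minimum-cost bipartite matching).
Optimal: Tango crew→East site (26 hours), Alpha crew→Harbor site (15 hours), Golf crew→North site (8 hours), Echo crew→Central site (19 hours), Foxtrot crew→South site (14 hours) — total 26+15+8+19+14 = 82 hours.
No other one-to-one assignment undercuts 82 hours.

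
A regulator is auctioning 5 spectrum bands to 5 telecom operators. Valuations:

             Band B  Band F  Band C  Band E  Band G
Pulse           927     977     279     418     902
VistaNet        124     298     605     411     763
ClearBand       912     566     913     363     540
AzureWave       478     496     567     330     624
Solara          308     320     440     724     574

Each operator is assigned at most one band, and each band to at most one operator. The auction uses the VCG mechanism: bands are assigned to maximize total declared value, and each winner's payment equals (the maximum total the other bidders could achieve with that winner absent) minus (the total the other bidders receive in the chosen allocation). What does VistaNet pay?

VistaNet pays $58M.

Efficient allocation: Pulse→Band F ($977M), VistaNet→Band G ($763M), ClearBand→Band B ($912M), AzureWave→Band C ($567M), Solara→Band E ($724M); total welfare W = $3943M.
VistaNet receives Band G at value $763M, so the others get W − 763 = $3180M.
Without VistaNet: best allocation of the remaining 4 bidders over all 5 bands is Pulse→Band F ($977M), ClearBand→Band C ($913M), AzureWave→Band G ($624M), Solara→Band E ($724M), total $3238M.
VCG payment = (others' best without VistaNet) − (others' welfare with VistaNet) = 3238 − 3180 = $58M.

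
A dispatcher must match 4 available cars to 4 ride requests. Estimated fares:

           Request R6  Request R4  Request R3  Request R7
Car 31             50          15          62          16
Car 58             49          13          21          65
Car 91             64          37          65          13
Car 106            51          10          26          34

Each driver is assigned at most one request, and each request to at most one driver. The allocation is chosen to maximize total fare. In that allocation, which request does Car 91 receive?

Car 91 receives Request R4.

Optimal: Car 31→Request R3 ($62), Car 58→Request R7 ($65), Car 91→Request R4 ($37), Car 106→Request R6 ($51) — total 62+65+37+51 = $215.
Max-entry greedy (repeatedly take the single best remaining cell) gives $196, worse by 19.
Next-best assignment: Car 31→Request R3, Car 58→Request R7, Car 91→Request R6, Car 106→Request R4 = $201.
Car 91's own top request is Request R3 ($65), but forcing Car 91→Request R3 and reassigning the rest optimally gives only $196 — worse by 19.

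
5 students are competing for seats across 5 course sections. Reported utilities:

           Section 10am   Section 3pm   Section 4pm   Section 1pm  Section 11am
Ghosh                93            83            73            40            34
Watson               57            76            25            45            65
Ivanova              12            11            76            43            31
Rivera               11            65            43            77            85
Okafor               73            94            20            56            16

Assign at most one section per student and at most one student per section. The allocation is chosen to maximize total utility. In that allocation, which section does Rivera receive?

Rivera receives Section 1pm.

Optimal: Ghosh→Section 10am (93 points), Watson→Section 11am (65 points), Ivanova→Section 4pm (76 points), Rivera→Section 1pm (77 points), Okafor→Section 3pm (94 points) — total 93+65+76+77+94 = 405 points.
Row-greedy (each student in turn takes its best remaining section) gives 386 points, worse by 19.
Next-best assignment: Ghosh→Section 10am, Watson→Section 1pm, Ivanova→Section 4pm, Rivera→Section 11am, Okafor→Section 3pm = 393 points.
No other one-to-one assignment exceeds 405 points.
Rivera's own top section is Section 11am (85 points), but forcing Rivera→Section 11am and reassigning the rest optimally gives only 393 points — worse by 12.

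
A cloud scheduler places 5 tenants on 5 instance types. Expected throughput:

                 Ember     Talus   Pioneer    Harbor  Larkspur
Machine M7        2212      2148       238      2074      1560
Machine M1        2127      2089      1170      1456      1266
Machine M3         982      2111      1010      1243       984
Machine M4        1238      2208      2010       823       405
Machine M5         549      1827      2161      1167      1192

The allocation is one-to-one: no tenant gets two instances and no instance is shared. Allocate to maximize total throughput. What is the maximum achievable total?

Maximum total: 9554 ops/s

Optimal: Ember→Machine M1 (2127 ops/s), Talus→Machine M4 (2208 ops/s), Pioneer→Machine M5 (2161 ops/s), Harbor→Machine M7 (2074 ops/s), Larkspur→Machine M3 (984 ops/s) — total 2127+2208+2161+2074+984 = 9554 ops/s.
Column-greedy (each instance in turn goes to its best remaining tenant) gives 8746 ops/s, worse by 808.
Next-best assignment: Ember→Machine M1, Talus→Machine M3, Pioneer→Machine M4, Harbor→Machine M7, Larkspur→Machine M5 = 9514 ops/s.
Swapping Ember↔Larkspur (Ember→Machine M3 982 ops/s, Larkspur→Machine M1 1266 ops/s) loses 863.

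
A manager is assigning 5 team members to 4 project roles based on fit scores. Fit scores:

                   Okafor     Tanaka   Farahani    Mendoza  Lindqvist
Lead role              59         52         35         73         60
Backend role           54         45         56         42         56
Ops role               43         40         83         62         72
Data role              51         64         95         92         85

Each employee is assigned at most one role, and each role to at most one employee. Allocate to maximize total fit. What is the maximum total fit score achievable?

This is the linear assignment problem.
Optimal: Mendoza→Lead role (73 pts), Okafor→Backend role (54 pts), Farahani→Ops role (83 pts), Lindqvist→Data role (85 pts) — total 73+54+83+85 = 295 pts.
Max-entry greedy (repeatedly take the single best remaining cell) gives 294 pts, worse by 1.
Next-best assignment: Mendoza→Lead role, Okafor→Backend role, Lindqvist→Ops role, Farahani→Data role = 294 pts.
Swapping Mendoza↔Okafor (Mendoza→Backend role 42 pts, Okafor→Lead role 59 pts) loses 26.
No other one-to-one assignment exceeds 295 pts.

Max total: 295 pts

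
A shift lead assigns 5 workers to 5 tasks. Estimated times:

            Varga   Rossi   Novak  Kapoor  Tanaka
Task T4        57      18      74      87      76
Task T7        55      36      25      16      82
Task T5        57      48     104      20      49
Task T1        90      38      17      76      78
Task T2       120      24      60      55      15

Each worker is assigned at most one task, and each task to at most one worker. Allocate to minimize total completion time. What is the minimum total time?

Optimal: Varga→Task T5 (57 min), Rossi→Task T4 (18 min), Novak→Task T1 (17 min), Kapoor→Task T7 (16 min), Tanaka→Task T2 (15 min) — total 57+18+17+16+15 = 123 min.
Column-greedy (each task in turn goes to its cheapest remaining worker) gives 220 min, worse by 97.
Swapping Varga↔Kapoor (Varga→Task T7 55 min, Kapoor→Task T5 20 min) adds 2.

Min total: 123 min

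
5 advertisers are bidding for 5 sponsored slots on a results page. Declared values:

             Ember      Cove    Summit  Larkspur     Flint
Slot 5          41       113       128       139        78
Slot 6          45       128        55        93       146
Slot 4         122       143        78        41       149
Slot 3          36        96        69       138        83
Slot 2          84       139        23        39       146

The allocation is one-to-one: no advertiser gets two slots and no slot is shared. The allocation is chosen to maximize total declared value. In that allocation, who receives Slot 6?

Flint receives Slot 6.

Treat this as an assignment problem: match each advertiser to one slot.
Optimal: Ember→Slot 4 ($122), Cove→Slot 2 ($139), Summit→Slot 5 ($128), Larkspur→Slot 3 ($138), Flint→Slot 6 ($146) — total 122+139+128+138+146 = $673.
Swapping Flint↔Summit (Flint→Slot 5 $78, Summit→Slot 6 $55) loses 141.
Checked against all permutations: $673 is optimal.
Flint's own top slot is Slot 4 ($149), but forcing Flint→Slot 4 and reassigning the rest optimally gives only $627 — worse by 46.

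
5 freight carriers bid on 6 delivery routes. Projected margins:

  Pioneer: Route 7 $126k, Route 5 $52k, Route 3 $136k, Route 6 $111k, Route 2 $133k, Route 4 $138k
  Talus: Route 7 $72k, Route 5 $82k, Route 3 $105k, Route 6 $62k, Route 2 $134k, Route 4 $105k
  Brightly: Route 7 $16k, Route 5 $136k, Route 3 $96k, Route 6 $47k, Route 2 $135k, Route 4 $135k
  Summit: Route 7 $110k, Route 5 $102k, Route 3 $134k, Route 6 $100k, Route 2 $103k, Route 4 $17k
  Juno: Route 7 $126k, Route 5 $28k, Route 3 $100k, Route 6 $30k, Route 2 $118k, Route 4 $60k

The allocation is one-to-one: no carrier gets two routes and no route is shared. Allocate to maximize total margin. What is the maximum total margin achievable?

Maximum total: $668k

Optimal: Pioneer→Route 4 ($138k), Talus→Route 2 ($134k), Brightly→Route 5 ($136k), Summit→Route 3 ($134k), Juno→Route 7 ($126k) — total 138+134+136+134+126 = $668k.
Column-greedy (each route in turn goes to its best remaining carrier) gives $576k, worse by 92.
Next-best assignment: Pioneer→Route 6, Talus→Route 2, Brightly→Route 5, Summit→Route 3, Juno→Route 7 = $641k.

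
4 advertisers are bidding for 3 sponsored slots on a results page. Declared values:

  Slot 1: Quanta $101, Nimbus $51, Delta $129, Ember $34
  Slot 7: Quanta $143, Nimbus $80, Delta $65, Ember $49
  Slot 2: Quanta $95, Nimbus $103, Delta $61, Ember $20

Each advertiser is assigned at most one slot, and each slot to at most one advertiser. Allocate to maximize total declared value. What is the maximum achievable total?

Max total: $375

This is the linear assignment problem.
Optimal: Delta→Slot 1 ($129), Quanta→Slot 7 ($143), Nimbus→Slot 2 ($103) — total 129+143+103 = $375.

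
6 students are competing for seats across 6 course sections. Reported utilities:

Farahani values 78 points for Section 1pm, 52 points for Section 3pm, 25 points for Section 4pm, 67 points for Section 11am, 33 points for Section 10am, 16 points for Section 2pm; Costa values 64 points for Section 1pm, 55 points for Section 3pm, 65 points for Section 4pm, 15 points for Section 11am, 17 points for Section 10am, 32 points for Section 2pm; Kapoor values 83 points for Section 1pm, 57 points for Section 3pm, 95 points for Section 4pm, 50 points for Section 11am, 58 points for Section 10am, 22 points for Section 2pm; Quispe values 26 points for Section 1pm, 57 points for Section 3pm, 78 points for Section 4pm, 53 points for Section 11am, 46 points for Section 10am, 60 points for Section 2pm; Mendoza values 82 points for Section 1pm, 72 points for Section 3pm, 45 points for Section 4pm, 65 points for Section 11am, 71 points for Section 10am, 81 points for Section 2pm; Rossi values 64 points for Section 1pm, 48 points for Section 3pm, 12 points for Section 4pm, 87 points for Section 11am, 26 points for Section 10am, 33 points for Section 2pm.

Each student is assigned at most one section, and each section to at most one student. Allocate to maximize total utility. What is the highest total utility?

Max total: 446 points

Optimal: Farahani→Section 1pm (78 points), Costa→Section 3pm (55 points), Kapoor→Section 4pm (95 points), Quispe→Section 2pm (60 points), Mendoza→Section 10am (71 points), Rossi→Section 11am (87 points) — total 78+55+95+60+71+87 = 446 points.
Next-best assignment: Farahani→Section 1pm, Costa→Section 3pm, Kapoor→Section 4pm, Quispe→Section 10am, Mendoza→Section 2pm, Rossi→Section 11am = 442 points.
Checked against all permutations: 446 points is optimal.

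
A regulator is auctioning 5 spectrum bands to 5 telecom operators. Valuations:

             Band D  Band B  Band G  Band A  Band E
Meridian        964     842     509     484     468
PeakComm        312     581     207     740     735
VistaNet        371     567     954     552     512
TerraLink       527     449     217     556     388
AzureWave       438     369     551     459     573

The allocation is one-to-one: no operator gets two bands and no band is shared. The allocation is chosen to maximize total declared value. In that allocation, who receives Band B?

Optimal: Meridian→Band D ($964M), PeakComm→Band A ($740M), VistaNet→Band G ($954M), TerraLink→Band B ($449M), AzureWave→Band E ($573M) — total 964+740+954+449+573 = $3680M.
Column-greedy (each band in turn goes to its best remaining operator) gives $3628M, worse by 52.
Next-best assignment: Meridian→Band B, PeakComm→Band A, VistaNet→Band G, TerraLink→Band D, AzureWave→Band E = $3636M.
Swapping PeakComm↔TerraLink (PeakComm→Band B $581M, TerraLink→Band A $556M) loses 52.
TerraLink's own top band is Band A ($556M), but forcing TerraLink→Band A and reassigning the rest optimally gives only $3628M — worse by 52.

TerraLink receives Band B.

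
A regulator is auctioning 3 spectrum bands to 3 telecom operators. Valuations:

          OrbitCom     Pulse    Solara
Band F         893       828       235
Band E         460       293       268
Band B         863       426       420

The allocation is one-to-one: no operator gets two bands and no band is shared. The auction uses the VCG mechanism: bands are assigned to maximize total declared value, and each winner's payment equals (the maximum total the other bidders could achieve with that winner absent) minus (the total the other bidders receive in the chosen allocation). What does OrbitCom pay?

OrbitCom pays $152M.

Efficient allocation: OrbitCom→Band B ($863M), Pulse→Band F ($828M), Solara→Band E ($268M); total welfare W = $1959M.
OrbitCom receives Band B at value $863M, so the others get W − 863 = $1096M.
Without OrbitCom: best allocation of the remaining 2 bidders over all 3 bands is Pulse→Band F ($828M), Solara→Band B ($420M), total $1248M.
VCG payment = (others' best without OrbitCom) − (others' welfare with OrbitCom) = 1248 − 1096 = $152M.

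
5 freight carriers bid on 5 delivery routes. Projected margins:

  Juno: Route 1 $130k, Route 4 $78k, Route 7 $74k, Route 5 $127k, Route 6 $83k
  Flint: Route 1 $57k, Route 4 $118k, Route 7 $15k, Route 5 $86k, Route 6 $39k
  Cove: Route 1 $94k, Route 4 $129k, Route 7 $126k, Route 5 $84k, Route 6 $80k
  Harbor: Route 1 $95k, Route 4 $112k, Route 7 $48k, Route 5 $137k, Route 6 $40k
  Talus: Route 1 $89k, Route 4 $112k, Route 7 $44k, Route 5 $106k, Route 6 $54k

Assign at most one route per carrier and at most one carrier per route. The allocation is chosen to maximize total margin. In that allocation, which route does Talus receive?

Talus receives Route 6.

Optimal: Juno→Route 1 ($130k), Flint→Route 4 ($118k), Cove→Route 7 ($126k), Harbor→Route 5 ($137k), Talus→Route 6 ($54k) — total 130+118+126+137+54 = $565k.
Next-best assignment: Juno→Route 6, Flint→Route 4, Cove→Route 7, Harbor→Route 5, Talus→Route 1 = $553k.
Talus's own top route is Route 4 ($112k), but forcing Talus→Route 4 and reassigning the rest optimally gives only $544k — worse by 21.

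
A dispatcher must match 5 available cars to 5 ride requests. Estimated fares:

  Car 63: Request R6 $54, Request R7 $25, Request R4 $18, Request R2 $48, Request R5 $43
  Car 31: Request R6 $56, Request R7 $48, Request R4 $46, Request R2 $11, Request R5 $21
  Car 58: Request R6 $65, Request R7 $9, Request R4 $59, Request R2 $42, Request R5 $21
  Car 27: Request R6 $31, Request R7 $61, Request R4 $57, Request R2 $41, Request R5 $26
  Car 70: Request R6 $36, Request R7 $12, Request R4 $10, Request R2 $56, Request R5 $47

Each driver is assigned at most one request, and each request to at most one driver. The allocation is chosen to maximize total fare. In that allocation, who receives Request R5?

Optimal: Car 63→Request R5 ($43), Car 31→Request R6 ($56), Car 58→Request R4 ($59), Car 27→Request R7 ($61), Car 70→Request R2 ($56) — total 43+56+59+61+56 = $275.
Column-greedy (each request in turn goes to its best remaining driver) gives $271, worse by 4.
Swapping Car 70↔Car 63 (Car 70→Request R5 $47, Car 63→Request R2 $48) loses 4.
Car 63's own top request is Request R6 ($54), but forcing Car 63→Request R6 and reassigning the rest optimally gives only $251 — worse by 24.

Car 63 receives Request R5.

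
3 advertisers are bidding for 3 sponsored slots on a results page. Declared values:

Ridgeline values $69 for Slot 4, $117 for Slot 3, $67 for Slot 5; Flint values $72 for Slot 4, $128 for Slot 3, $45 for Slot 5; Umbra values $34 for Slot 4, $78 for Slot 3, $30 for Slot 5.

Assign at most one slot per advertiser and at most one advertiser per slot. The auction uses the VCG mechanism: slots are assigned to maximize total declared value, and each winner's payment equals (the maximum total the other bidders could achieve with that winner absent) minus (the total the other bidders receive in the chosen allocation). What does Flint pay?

Efficient allocation: Ridgeline→Slot 5 ($67), Flint→Slot 3 ($128), Umbra→Slot 4 ($34); total welfare W = $229.
Flint receives Slot 3 at value $128, so the others get W − 128 = $101.
Without Flint: best allocation of the remaining 2 bidders over all 3 slots is Ridgeline→Slot 3 ($117), Umbra→Slot 4 ($34), total $151.
VCG payment = (others' best without Flint) − (others' welfare with Flint) = 151 − 101 = $50.

Flint pays $50.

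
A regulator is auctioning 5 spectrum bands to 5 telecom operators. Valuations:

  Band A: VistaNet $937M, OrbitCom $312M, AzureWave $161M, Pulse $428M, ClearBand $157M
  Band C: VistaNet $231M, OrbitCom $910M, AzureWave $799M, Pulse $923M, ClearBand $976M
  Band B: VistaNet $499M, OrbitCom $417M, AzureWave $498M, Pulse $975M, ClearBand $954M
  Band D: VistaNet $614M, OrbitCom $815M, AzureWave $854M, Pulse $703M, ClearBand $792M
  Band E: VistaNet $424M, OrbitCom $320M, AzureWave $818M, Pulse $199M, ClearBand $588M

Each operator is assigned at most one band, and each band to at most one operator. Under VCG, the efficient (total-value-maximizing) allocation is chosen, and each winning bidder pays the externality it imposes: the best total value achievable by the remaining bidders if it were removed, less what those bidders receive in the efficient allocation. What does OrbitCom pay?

OrbitCom pays $36M.

Efficient allocation: VistaNet→Band A ($937M), OrbitCom→Band D ($815M), AzureWave→Band E ($818M), Pulse→Band B ($975M), ClearBand→Band C ($976M); total welfare W = $4521M.
OrbitCom receives Band D at value $815M, so the others get W − 815 = $3706M.
Without OrbitCom: best allocation of the remaining 4 bidders over all 5 bands is VistaNet→Band A ($937M), AzureWave→Band D ($854M), Pulse→Band B ($975M), ClearBand→Band C ($976M), total $3742M.
VCG payment = (others' best without OrbitCom) − (others' welfare with OrbitCom) = 3742 − 3706 = $36M.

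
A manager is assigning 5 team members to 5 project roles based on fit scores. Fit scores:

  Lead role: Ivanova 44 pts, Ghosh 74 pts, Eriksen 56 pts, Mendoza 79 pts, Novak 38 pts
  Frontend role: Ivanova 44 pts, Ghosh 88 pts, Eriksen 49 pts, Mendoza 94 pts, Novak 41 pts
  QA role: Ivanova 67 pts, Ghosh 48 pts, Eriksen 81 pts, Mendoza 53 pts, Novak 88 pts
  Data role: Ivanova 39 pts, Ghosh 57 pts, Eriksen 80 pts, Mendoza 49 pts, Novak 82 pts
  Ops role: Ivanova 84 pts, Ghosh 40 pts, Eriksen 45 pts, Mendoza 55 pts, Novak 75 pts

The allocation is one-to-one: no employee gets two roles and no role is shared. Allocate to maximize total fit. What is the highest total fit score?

Optimal: Ivanova→Ops role (84 pts), Ghosh→Lead role (74 pts), Eriksen→Data role (80 pts), Mendoza→Frontend role (94 pts), Novak→QA role (88 pts) — total 84+74+80+94+88 = 420 pts.

Maximum total: 420 pts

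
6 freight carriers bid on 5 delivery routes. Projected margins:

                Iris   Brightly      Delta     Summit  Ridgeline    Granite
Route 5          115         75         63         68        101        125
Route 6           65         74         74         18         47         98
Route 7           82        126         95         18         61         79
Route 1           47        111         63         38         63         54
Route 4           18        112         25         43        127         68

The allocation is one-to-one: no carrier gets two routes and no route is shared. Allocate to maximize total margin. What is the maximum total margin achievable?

This is the linear assignment problem.
Optimal: Iris→Route 5 ($115k), Granite→Route 6 ($98k), Delta→Route 7 ($95k), Brightly→Route 1 ($111k), Ridgeline→Route 4 ($127k) — total 115+98+95+111+127 = $546k.
Max-entry greedy (repeatedly take the single best remaining cell) gives $499k, worse by 47.
Next-best assignment: Iris→Route 5, Granite→Route 6, Brightly→Route 7, Delta→Route 1, Ridgeline→Route 4 = $529k.
Swapping Iris↔Granite (Iris→Route 6 $65k, Granite→Route 5 $125k) loses 23.
Every other assignment is strictly worse.

Maximum total: $546k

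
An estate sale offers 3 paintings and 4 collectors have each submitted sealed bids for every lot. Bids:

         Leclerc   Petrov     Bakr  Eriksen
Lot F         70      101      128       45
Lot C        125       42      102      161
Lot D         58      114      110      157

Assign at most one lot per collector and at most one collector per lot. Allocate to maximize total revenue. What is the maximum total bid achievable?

Maximum total: $410

Optimal: Bakr→Lot F ($128), Leclerc→Lot C ($125), Eriksen→Lot D ($157) — total 128+125+157 = $410.
Max-entry greedy (repeatedly take the single best remaining cell) gives $403, worse by 7.
Next-best assignment: Bakr→Lot F, Eriksen→Lot C, Petrov→Lot D = $403.
Swapping Bakr↔Leclerc (Bakr→Lot C $102, Leclerc→Lot F $70) loses 81.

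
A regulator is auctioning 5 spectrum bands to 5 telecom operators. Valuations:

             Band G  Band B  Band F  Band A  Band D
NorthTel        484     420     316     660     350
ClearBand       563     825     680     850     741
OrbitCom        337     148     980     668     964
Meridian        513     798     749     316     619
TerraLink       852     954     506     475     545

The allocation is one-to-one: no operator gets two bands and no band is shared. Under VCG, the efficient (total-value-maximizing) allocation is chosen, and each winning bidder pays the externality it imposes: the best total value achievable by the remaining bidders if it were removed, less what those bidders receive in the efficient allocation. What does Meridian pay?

Efficient allocation: NorthTel→Band A ($660M), ClearBand→Band B ($825M), OrbitCom→Band D ($964M), Meridian→Band F ($749M), TerraLink→Band G ($852M); total welfare W = $4050M.
Meridian receives Band F at value $749M, so the others get W − 749 = $3301M.
Without Meridian: best allocation of the remaining 4 bidders over all 5 bands is NorthTel→Band A ($660M), ClearBand→Band D ($741M), OrbitCom→Band F ($980M), TerraLink→Band B ($954M), total $3335M.
VCG payment = (others' best without Meridian) − (others' welfare with Meridian) = 3335 − 3301 = $34M.

Meridian pays $34M.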